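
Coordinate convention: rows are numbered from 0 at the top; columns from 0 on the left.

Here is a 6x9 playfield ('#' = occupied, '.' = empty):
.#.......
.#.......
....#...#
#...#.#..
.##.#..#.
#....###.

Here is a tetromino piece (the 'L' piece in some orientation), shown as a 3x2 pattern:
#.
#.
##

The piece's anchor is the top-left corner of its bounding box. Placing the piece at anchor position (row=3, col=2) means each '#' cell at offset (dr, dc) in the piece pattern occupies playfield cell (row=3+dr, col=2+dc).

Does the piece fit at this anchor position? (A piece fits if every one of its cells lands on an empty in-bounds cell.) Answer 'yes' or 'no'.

Check each piece cell at anchor (3, 2):
  offset (0,0) -> (3,2): empty -> OK
  offset (1,0) -> (4,2): occupied ('#') -> FAIL
  offset (2,0) -> (5,2): empty -> OK
  offset (2,1) -> (5,3): empty -> OK
All cells valid: no

Answer: no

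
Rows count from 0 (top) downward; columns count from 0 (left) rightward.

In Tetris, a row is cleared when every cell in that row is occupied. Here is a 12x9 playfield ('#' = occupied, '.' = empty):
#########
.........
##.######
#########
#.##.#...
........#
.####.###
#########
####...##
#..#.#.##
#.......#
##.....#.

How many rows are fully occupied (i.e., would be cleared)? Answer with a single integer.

Check each row:
  row 0: 0 empty cells -> FULL (clear)
  row 1: 9 empty cells -> not full
  row 2: 1 empty cell -> not full
  row 3: 0 empty cells -> FULL (clear)
  row 4: 5 empty cells -> not full
  row 5: 8 empty cells -> not full
  row 6: 2 empty cells -> not full
  row 7: 0 empty cells -> FULL (clear)
  row 8: 3 empty cells -> not full
  row 9: 4 empty cells -> not full
  row 10: 7 empty cells -> not full
  row 11: 6 empty cells -> not full
Total rows cleared: 3

Answer: 3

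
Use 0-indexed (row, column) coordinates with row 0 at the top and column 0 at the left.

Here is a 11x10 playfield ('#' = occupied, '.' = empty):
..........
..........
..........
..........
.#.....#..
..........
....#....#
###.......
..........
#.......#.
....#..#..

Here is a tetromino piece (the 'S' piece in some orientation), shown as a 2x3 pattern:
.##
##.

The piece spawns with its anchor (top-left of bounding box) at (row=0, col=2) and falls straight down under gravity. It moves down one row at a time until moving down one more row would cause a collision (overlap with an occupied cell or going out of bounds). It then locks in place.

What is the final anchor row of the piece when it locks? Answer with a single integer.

Answer: 5

Derivation:
Spawn at (row=0, col=2). Try each row:
  row 0: fits
  row 1: fits
  row 2: fits
  row 3: fits
  row 4: fits
  row 5: fits
  row 6: blocked -> lock at row 5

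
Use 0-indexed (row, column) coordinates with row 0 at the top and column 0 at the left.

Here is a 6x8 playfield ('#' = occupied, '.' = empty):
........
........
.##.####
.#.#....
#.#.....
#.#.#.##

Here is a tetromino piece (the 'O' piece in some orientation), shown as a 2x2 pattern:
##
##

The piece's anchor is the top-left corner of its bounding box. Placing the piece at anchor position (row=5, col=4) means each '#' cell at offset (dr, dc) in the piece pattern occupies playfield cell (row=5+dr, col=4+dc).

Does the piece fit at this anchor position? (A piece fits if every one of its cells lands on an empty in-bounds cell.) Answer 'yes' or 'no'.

Check each piece cell at anchor (5, 4):
  offset (0,0) -> (5,4): occupied ('#') -> FAIL
  offset (0,1) -> (5,5): empty -> OK
  offset (1,0) -> (6,4): out of bounds -> FAIL
  offset (1,1) -> (6,5): out of bounds -> FAIL
All cells valid: no

Answer: no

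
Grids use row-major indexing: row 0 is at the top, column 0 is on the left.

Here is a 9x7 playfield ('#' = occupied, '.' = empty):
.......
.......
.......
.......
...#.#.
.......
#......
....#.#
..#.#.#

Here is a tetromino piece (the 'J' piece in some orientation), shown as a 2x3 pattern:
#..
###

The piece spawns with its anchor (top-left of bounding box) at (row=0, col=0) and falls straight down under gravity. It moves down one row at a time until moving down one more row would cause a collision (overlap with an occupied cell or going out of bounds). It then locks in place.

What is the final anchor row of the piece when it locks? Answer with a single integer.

Answer: 4

Derivation:
Spawn at (row=0, col=0). Try each row:
  row 0: fits
  row 1: fits
  row 2: fits
  row 3: fits
  row 4: fits
  row 5: blocked -> lock at row 4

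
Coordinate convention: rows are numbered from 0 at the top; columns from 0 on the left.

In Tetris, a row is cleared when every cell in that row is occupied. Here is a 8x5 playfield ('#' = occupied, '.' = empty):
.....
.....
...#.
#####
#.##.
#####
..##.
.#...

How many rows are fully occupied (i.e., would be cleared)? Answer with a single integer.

Check each row:
  row 0: 5 empty cells -> not full
  row 1: 5 empty cells -> not full
  row 2: 4 empty cells -> not full
  row 3: 0 empty cells -> FULL (clear)
  row 4: 2 empty cells -> not full
  row 5: 0 empty cells -> FULL (clear)
  row 6: 3 empty cells -> not full
  row 7: 4 empty cells -> not full
Total rows cleared: 2

Answer: 2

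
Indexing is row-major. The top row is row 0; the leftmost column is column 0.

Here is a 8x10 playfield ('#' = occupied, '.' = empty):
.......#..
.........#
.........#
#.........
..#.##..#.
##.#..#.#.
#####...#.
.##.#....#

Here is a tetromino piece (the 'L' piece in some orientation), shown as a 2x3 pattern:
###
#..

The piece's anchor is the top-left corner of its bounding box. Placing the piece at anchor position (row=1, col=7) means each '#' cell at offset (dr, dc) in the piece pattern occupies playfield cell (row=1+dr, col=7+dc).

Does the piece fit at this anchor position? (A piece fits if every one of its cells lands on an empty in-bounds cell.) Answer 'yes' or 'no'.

Answer: no

Derivation:
Check each piece cell at anchor (1, 7):
  offset (0,0) -> (1,7): empty -> OK
  offset (0,1) -> (1,8): empty -> OK
  offset (0,2) -> (1,9): occupied ('#') -> FAIL
  offset (1,0) -> (2,7): empty -> OK
All cells valid: no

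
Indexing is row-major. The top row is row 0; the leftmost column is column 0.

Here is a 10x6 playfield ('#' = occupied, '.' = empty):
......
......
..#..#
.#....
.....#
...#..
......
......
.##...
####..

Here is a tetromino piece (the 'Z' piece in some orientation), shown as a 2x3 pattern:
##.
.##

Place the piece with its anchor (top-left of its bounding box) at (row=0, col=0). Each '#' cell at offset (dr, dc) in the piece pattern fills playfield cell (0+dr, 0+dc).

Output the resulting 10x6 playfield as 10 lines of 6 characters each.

Fill (0+0,0+0) = (0,0)
Fill (0+0,0+1) = (0,1)
Fill (0+1,0+1) = (1,1)
Fill (0+1,0+2) = (1,2)

Answer: ##....
.##...
..#..#
.#....
.....#
...#..
......
......
.##...
####..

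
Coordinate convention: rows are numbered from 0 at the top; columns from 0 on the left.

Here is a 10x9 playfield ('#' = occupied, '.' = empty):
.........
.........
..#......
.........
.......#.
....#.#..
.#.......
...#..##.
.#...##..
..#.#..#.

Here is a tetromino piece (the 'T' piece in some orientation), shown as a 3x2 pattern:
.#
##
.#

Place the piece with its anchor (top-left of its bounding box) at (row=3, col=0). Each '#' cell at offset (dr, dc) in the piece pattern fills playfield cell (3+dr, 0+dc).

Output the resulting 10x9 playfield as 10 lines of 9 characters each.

Fill (3+0,0+1) = (3,1)
Fill (3+1,0+0) = (4,0)
Fill (3+1,0+1) = (4,1)
Fill (3+2,0+1) = (5,1)

Answer: .........
.........
..#......
.#.......
##.....#.
.#..#.#..
.#.......
...#..##.
.#...##..
..#.#..#.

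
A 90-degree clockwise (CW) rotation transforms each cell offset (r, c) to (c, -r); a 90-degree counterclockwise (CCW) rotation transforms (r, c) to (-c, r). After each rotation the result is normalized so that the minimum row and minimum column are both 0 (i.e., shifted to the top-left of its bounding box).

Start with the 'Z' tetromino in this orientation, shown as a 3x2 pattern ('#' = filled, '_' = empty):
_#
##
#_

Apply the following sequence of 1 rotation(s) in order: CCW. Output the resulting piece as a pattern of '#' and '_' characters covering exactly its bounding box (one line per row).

Answer: ##_
_##

Derivation:
Start:
_#
##
#_
After rotation 1 (CCW):
##_
_##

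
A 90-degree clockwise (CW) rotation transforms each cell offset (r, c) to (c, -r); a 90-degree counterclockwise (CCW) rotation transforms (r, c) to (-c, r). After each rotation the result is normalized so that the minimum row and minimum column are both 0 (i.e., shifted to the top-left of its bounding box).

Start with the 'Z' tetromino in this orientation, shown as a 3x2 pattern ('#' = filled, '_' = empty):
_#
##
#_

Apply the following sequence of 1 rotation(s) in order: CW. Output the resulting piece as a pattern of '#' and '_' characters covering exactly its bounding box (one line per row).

Start:
_#
##
#_
After rotation 1 (CW):
##_
_##

Answer: ##_
_##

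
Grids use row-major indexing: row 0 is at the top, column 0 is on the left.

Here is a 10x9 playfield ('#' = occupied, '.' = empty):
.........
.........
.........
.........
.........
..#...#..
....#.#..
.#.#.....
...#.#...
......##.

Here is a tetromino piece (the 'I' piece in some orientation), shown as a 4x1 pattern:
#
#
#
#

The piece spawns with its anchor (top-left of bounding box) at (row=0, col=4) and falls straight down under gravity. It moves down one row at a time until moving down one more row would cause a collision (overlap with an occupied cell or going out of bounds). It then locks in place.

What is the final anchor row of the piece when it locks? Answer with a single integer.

Spawn at (row=0, col=4). Try each row:
  row 0: fits
  row 1: fits
  row 2: fits
  row 3: blocked -> lock at row 2

Answer: 2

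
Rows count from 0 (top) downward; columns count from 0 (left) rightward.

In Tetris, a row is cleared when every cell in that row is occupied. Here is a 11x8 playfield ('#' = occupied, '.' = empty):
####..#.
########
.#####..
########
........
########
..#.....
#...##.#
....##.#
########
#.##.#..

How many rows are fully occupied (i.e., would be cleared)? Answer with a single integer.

Answer: 4

Derivation:
Check each row:
  row 0: 3 empty cells -> not full
  row 1: 0 empty cells -> FULL (clear)
  row 2: 3 empty cells -> not full
  row 3: 0 empty cells -> FULL (clear)
  row 4: 8 empty cells -> not full
  row 5: 0 empty cells -> FULL (clear)
  row 6: 7 empty cells -> not full
  row 7: 4 empty cells -> not full
  row 8: 5 empty cells -> not full
  row 9: 0 empty cells -> FULL (clear)
  row 10: 4 empty cells -> not full
Total rows cleared: 4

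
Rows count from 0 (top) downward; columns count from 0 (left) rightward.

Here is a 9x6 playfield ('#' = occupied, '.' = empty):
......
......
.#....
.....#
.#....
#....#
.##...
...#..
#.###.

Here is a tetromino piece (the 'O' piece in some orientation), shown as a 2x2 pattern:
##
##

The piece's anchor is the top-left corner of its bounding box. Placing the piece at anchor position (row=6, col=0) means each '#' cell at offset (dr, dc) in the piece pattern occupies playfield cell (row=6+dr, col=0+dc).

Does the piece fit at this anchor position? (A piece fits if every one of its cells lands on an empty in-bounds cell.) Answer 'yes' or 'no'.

Answer: no

Derivation:
Check each piece cell at anchor (6, 0):
  offset (0,0) -> (6,0): empty -> OK
  offset (0,1) -> (6,1): occupied ('#') -> FAIL
  offset (1,0) -> (7,0): empty -> OK
  offset (1,1) -> (7,1): empty -> OK
All cells valid: no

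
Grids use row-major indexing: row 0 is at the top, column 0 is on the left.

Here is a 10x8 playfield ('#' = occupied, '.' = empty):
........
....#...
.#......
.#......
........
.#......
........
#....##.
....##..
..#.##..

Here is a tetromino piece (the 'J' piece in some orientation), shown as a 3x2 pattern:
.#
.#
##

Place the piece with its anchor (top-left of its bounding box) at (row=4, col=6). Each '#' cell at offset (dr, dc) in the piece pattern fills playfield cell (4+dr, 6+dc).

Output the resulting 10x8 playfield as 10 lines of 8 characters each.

Answer: ........
....#...
.#......
.#......
.......#
.#.....#
......##
#....##.
....##..
..#.##..

Derivation:
Fill (4+0,6+1) = (4,7)
Fill (4+1,6+1) = (5,7)
Fill (4+2,6+0) = (6,6)
Fill (4+2,6+1) = (6,7)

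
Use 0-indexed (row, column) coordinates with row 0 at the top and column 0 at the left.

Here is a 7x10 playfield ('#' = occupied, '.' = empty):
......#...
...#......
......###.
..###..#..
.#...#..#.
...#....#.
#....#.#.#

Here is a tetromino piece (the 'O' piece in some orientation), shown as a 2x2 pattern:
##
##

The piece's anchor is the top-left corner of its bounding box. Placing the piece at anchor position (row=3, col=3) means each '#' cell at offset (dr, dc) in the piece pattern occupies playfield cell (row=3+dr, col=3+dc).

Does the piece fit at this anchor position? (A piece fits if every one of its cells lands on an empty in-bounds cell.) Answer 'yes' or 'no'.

Answer: no

Derivation:
Check each piece cell at anchor (3, 3):
  offset (0,0) -> (3,3): occupied ('#') -> FAIL
  offset (0,1) -> (3,4): occupied ('#') -> FAIL
  offset (1,0) -> (4,3): empty -> OK
  offset (1,1) -> (4,4): empty -> OK
All cells valid: no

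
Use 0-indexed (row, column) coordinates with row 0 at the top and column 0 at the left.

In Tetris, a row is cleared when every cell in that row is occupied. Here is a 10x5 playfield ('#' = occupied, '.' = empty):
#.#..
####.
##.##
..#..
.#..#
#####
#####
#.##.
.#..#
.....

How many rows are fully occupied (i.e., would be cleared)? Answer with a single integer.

Check each row:
  row 0: 3 empty cells -> not full
  row 1: 1 empty cell -> not full
  row 2: 1 empty cell -> not full
  row 3: 4 empty cells -> not full
  row 4: 3 empty cells -> not full
  row 5: 0 empty cells -> FULL (clear)
  row 6: 0 empty cells -> FULL (clear)
  row 7: 2 empty cells -> not full
  row 8: 3 empty cells -> not full
  row 9: 5 empty cells -> not full
Total rows cleared: 2

Answer: 2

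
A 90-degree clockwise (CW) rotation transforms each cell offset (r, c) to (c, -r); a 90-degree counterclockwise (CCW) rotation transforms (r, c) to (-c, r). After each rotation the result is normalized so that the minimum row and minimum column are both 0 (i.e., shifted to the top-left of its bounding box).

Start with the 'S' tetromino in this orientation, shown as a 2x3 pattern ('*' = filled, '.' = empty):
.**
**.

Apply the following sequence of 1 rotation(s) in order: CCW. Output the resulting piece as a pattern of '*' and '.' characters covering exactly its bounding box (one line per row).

Answer: *.
**
.*

Derivation:
Start:
.**
**.
After rotation 1 (CCW):
*.
**
.*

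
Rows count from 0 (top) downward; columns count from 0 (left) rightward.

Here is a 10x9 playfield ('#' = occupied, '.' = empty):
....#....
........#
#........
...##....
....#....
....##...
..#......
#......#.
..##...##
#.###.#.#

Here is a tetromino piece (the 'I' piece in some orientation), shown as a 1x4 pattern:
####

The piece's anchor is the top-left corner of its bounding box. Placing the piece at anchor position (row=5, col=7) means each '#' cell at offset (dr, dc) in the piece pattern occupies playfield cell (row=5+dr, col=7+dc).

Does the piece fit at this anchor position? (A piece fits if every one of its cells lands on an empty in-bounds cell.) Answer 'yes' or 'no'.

Check each piece cell at anchor (5, 7):
  offset (0,0) -> (5,7): empty -> OK
  offset (0,1) -> (5,8): empty -> OK
  offset (0,2) -> (5,9): out of bounds -> FAIL
  offset (0,3) -> (5,10): out of bounds -> FAIL
All cells valid: no

Answer: no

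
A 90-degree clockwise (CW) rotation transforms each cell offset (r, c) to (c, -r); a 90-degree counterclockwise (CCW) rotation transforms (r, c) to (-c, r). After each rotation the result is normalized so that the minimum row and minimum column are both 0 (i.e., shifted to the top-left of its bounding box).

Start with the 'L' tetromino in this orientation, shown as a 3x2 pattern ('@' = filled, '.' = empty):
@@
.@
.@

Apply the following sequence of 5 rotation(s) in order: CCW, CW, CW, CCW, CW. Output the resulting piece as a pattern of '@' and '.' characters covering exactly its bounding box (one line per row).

Start:
@@
.@
.@
After rotation 1 (CCW):
@@@
@..
After rotation 2 (CW):
@@
.@
.@
After rotation 3 (CW):
..@
@@@
After rotation 4 (CCW):
@@
.@
.@
After rotation 5 (CW):
..@
@@@

Answer: ..@
@@@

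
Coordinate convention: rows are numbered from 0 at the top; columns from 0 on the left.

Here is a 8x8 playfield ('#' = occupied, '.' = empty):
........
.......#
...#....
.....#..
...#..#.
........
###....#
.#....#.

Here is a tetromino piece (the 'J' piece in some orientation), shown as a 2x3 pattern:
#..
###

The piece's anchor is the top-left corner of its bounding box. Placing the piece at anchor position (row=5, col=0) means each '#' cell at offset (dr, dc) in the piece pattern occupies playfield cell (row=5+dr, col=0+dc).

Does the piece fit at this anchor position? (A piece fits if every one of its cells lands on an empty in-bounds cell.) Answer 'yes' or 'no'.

Answer: no

Derivation:
Check each piece cell at anchor (5, 0):
  offset (0,0) -> (5,0): empty -> OK
  offset (1,0) -> (6,0): occupied ('#') -> FAIL
  offset (1,1) -> (6,1): occupied ('#') -> FAIL
  offset (1,2) -> (6,2): occupied ('#') -> FAIL
All cells valid: no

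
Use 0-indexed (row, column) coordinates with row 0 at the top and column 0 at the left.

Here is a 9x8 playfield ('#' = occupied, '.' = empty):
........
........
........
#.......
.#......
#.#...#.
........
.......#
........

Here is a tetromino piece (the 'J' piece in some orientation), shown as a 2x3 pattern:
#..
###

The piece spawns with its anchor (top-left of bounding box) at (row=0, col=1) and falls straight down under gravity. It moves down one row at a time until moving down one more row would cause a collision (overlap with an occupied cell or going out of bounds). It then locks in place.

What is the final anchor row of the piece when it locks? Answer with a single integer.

Answer: 2

Derivation:
Spawn at (row=0, col=1). Try each row:
  row 0: fits
  row 1: fits
  row 2: fits
  row 3: blocked -> lock at row 2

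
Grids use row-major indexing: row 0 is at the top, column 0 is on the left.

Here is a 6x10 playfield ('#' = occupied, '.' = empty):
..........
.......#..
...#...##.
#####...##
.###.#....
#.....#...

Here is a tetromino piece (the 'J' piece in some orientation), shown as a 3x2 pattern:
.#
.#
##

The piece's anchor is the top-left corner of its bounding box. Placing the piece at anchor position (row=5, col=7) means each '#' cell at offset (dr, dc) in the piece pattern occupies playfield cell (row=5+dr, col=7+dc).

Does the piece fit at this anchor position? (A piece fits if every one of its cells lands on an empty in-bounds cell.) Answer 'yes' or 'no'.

Answer: no

Derivation:
Check each piece cell at anchor (5, 7):
  offset (0,1) -> (5,8): empty -> OK
  offset (1,1) -> (6,8): out of bounds -> FAIL
  offset (2,0) -> (7,7): out of bounds -> FAIL
  offset (2,1) -> (7,8): out of bounds -> FAIL
All cells valid: no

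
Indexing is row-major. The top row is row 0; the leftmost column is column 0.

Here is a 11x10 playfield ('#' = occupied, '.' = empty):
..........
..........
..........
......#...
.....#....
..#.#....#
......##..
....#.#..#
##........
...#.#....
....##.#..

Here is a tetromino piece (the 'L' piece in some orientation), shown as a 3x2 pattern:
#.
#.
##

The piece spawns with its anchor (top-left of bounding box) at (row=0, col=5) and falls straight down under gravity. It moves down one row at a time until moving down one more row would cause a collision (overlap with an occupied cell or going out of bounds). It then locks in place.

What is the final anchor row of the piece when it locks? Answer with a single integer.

Answer: 0

Derivation:
Spawn at (row=0, col=5). Try each row:
  row 0: fits
  row 1: blocked -> lock at row 0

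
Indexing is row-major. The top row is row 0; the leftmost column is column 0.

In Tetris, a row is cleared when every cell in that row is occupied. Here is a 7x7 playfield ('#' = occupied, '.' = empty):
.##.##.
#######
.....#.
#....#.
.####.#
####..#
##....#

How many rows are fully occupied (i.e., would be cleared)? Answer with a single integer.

Check each row:
  row 0: 3 empty cells -> not full
  row 1: 0 empty cells -> FULL (clear)
  row 2: 6 empty cells -> not full
  row 3: 5 empty cells -> not full
  row 4: 2 empty cells -> not full
  row 5: 2 empty cells -> not full
  row 6: 4 empty cells -> not full
Total rows cleared: 1

Answer: 1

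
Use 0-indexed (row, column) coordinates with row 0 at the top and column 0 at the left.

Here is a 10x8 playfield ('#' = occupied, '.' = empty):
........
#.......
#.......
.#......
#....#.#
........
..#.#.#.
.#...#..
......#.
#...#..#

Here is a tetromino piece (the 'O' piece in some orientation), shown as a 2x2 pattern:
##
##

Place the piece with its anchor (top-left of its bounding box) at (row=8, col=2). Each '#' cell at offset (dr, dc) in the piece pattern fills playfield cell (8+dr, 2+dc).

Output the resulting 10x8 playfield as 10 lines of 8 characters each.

Answer: ........
#.......
#.......
.#......
#....#.#
........
..#.#.#.
.#...#..
..##..#.
#.###..#

Derivation:
Fill (8+0,2+0) = (8,2)
Fill (8+0,2+1) = (8,3)
Fill (8+1,2+0) = (9,2)
Fill (8+1,2+1) = (9,3)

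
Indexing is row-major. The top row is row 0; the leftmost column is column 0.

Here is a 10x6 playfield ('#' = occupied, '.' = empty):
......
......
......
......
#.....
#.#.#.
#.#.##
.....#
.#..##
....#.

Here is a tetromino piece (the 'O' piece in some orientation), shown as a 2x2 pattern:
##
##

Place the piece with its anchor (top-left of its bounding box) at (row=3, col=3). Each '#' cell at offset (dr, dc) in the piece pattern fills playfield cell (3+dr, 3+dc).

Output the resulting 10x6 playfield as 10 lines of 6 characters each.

Fill (3+0,3+0) = (3,3)
Fill (3+0,3+1) = (3,4)
Fill (3+1,3+0) = (4,3)
Fill (3+1,3+1) = (4,4)

Answer: ......
......
......
...##.
#..##.
#.#.#.
#.#.##
.....#
.#..##
....#.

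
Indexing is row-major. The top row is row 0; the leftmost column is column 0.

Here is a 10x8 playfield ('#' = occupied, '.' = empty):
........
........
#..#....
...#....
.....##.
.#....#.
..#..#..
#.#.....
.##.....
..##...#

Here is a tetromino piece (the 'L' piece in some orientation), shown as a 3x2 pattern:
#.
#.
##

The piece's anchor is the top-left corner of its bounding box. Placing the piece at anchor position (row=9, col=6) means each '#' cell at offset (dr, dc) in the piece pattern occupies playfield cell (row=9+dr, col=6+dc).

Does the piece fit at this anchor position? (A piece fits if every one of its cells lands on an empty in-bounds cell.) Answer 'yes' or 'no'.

Check each piece cell at anchor (9, 6):
  offset (0,0) -> (9,6): empty -> OK
  offset (1,0) -> (10,6): out of bounds -> FAIL
  offset (2,0) -> (11,6): out of bounds -> FAIL
  offset (2,1) -> (11,7): out of bounds -> FAIL
All cells valid: no

Answer: no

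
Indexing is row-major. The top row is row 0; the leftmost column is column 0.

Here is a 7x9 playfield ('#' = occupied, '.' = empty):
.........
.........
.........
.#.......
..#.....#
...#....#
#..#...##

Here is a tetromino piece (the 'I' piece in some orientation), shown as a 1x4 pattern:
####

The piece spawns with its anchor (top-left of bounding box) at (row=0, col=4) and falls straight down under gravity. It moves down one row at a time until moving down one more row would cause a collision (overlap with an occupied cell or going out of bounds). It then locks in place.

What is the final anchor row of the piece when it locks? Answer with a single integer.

Spawn at (row=0, col=4). Try each row:
  row 0: fits
  row 1: fits
  row 2: fits
  row 3: fits
  row 4: fits
  row 5: fits
  row 6: blocked -> lock at row 5

Answer: 5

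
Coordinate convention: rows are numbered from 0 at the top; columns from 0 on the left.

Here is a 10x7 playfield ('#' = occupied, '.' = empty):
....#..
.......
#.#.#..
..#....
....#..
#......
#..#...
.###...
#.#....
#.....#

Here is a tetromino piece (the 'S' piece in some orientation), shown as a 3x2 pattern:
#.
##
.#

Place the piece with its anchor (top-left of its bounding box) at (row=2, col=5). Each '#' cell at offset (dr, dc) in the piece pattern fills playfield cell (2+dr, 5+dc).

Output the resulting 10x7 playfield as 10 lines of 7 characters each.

Fill (2+0,5+0) = (2,5)
Fill (2+1,5+0) = (3,5)
Fill (2+1,5+1) = (3,6)
Fill (2+2,5+1) = (4,6)

Answer: ....#..
.......
#.#.##.
..#..##
....#.#
#......
#..#...
.###...
#.#....
#.....#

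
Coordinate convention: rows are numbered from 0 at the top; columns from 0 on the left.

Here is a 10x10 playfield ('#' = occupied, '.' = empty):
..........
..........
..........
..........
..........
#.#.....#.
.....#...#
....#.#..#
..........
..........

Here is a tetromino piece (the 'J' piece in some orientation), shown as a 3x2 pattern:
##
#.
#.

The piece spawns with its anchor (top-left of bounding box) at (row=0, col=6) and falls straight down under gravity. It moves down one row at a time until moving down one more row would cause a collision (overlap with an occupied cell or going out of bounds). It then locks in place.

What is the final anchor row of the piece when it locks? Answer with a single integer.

Answer: 4

Derivation:
Spawn at (row=0, col=6). Try each row:
  row 0: fits
  row 1: fits
  row 2: fits
  row 3: fits
  row 4: fits
  row 5: blocked -> lock at row 4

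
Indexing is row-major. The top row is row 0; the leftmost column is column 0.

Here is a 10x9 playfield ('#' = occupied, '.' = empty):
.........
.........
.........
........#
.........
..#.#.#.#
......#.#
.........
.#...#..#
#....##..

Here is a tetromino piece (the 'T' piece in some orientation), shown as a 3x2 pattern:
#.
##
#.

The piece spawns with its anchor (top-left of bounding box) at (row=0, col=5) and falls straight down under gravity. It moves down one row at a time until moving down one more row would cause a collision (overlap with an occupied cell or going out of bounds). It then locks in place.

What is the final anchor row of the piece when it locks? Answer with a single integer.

Spawn at (row=0, col=5). Try each row:
  row 0: fits
  row 1: fits
  row 2: fits
  row 3: fits
  row 4: blocked -> lock at row 3

Answer: 3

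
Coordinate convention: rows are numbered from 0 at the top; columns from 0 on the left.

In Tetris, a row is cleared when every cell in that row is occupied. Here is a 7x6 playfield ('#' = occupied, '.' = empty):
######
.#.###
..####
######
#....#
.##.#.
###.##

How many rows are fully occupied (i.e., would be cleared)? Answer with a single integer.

Check each row:
  row 0: 0 empty cells -> FULL (clear)
  row 1: 2 empty cells -> not full
  row 2: 2 empty cells -> not full
  row 3: 0 empty cells -> FULL (clear)
  row 4: 4 empty cells -> not full
  row 5: 3 empty cells -> not full
  row 6: 1 empty cell -> not full
Total rows cleared: 2

Answer: 2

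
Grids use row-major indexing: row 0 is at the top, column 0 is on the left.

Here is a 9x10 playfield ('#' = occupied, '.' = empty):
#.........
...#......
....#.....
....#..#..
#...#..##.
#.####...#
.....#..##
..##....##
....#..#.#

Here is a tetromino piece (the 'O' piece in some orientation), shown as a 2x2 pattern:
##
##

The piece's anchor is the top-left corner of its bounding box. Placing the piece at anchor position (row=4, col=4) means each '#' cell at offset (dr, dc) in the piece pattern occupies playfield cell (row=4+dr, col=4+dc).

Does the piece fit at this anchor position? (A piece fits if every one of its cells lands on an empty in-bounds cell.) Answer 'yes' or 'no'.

Answer: no

Derivation:
Check each piece cell at anchor (4, 4):
  offset (0,0) -> (4,4): occupied ('#') -> FAIL
  offset (0,1) -> (4,5): empty -> OK
  offset (1,0) -> (5,4): occupied ('#') -> FAIL
  offset (1,1) -> (5,5): occupied ('#') -> FAIL
All cells valid: no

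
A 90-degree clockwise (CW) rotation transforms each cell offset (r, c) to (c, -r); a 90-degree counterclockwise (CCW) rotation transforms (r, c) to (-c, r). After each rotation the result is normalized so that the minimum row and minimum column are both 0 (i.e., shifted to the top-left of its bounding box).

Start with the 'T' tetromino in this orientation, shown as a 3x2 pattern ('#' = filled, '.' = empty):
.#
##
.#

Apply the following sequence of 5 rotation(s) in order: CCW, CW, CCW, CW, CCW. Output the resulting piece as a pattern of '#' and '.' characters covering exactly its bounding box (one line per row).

Start:
.#
##
.#
After rotation 1 (CCW):
###
.#.
After rotation 2 (CW):
.#
##
.#
After rotation 3 (CCW):
###
.#.
After rotation 4 (CW):
.#
##
.#
After rotation 5 (CCW):
###
.#.

Answer: ###
.#.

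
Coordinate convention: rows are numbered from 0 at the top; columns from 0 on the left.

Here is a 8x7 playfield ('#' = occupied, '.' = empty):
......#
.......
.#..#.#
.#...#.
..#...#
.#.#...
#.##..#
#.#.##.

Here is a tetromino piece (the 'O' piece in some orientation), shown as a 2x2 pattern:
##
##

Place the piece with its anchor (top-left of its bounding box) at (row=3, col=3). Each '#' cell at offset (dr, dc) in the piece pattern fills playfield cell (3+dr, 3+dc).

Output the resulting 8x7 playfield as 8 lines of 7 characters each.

Fill (3+0,3+0) = (3,3)
Fill (3+0,3+1) = (3,4)
Fill (3+1,3+0) = (4,3)
Fill (3+1,3+1) = (4,4)

Answer: ......#
.......
.#..#.#
.#.###.
..###.#
.#.#...
#.##..#
#.#.##.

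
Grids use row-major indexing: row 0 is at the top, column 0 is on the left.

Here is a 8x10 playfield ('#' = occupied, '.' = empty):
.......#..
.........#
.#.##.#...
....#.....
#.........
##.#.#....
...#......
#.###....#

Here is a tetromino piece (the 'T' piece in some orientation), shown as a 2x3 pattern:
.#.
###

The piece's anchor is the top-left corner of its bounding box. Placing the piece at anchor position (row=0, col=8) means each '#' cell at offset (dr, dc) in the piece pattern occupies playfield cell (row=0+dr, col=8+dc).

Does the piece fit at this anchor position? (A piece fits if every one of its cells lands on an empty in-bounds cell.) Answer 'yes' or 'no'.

Check each piece cell at anchor (0, 8):
  offset (0,1) -> (0,9): empty -> OK
  offset (1,0) -> (1,8): empty -> OK
  offset (1,1) -> (1,9): occupied ('#') -> FAIL
  offset (1,2) -> (1,10): out of bounds -> FAIL
All cells valid: no

Answer: no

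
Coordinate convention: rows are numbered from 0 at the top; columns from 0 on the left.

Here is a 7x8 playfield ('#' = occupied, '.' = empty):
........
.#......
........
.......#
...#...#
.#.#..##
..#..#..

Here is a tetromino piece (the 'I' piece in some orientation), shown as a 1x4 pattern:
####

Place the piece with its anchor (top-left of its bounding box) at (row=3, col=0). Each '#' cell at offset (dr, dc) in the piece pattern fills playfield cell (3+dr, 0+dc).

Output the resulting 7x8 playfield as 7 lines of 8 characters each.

Answer: ........
.#......
........
####...#
...#...#
.#.#..##
..#..#..

Derivation:
Fill (3+0,0+0) = (3,0)
Fill (3+0,0+1) = (3,1)
Fill (3+0,0+2) = (3,2)
Fill (3+0,0+3) = (3,3)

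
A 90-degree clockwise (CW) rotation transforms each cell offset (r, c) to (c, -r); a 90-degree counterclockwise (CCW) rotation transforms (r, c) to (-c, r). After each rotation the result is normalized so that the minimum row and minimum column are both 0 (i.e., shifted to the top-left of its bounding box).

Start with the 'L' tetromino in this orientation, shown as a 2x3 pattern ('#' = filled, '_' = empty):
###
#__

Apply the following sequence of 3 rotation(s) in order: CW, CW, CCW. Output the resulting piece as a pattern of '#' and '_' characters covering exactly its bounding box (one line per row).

Answer: ##
_#
_#

Derivation:
Start:
###
#__
After rotation 1 (CW):
##
_#
_#
After rotation 2 (CW):
__#
###
After rotation 3 (CCW):
##
_#
_#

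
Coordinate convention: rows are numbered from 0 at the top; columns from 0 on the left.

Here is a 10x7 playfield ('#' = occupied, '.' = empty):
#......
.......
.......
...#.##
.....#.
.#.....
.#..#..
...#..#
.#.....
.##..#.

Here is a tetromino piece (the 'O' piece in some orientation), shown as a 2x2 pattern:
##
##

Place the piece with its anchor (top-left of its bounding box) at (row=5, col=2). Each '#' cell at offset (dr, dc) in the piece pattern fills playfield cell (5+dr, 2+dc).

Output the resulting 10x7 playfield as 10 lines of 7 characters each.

Answer: #......
.......
.......
...#.##
.....#.
.###...
.####..
...#..#
.#.....
.##..#.

Derivation:
Fill (5+0,2+0) = (5,2)
Fill (5+0,2+1) = (5,3)
Fill (5+1,2+0) = (6,2)
Fill (5+1,2+1) = (6,3)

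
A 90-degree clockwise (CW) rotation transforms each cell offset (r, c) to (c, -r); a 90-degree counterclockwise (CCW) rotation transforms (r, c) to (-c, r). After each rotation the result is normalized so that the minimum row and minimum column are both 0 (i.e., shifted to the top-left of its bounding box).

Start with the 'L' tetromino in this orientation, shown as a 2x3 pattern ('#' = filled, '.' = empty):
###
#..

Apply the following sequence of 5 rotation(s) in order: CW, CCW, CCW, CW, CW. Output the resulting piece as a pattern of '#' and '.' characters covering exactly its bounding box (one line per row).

Start:
###
#..
After rotation 1 (CW):
##
.#
.#
After rotation 2 (CCW):
###
#..
After rotation 3 (CCW):
#.
#.
##
After rotation 4 (CW):
###
#..
After rotation 5 (CW):
##
.#
.#

Answer: ##
.#
.#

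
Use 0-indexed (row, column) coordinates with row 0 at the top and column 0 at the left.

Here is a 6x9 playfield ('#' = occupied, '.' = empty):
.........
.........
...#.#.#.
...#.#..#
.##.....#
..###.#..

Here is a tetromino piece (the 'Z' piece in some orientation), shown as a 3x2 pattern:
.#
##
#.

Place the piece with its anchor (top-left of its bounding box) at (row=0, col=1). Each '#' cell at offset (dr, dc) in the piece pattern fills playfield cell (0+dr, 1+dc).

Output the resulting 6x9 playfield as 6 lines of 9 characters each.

Fill (0+0,1+1) = (0,2)
Fill (0+1,1+0) = (1,1)
Fill (0+1,1+1) = (1,2)
Fill (0+2,1+0) = (2,1)

Answer: ..#......
.##......
.#.#.#.#.
...#.#..#
.##.....#
..###.#..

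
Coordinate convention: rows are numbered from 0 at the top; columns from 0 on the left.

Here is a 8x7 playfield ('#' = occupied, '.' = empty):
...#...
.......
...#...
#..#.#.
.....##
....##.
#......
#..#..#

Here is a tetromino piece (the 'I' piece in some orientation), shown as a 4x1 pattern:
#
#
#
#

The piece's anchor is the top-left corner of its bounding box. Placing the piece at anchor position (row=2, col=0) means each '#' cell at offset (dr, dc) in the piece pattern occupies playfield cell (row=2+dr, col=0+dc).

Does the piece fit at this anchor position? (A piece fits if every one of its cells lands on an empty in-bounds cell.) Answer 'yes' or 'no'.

Answer: no

Derivation:
Check each piece cell at anchor (2, 0):
  offset (0,0) -> (2,0): empty -> OK
  offset (1,0) -> (3,0): occupied ('#') -> FAIL
  offset (2,0) -> (4,0): empty -> OK
  offset (3,0) -> (5,0): empty -> OK
All cells valid: no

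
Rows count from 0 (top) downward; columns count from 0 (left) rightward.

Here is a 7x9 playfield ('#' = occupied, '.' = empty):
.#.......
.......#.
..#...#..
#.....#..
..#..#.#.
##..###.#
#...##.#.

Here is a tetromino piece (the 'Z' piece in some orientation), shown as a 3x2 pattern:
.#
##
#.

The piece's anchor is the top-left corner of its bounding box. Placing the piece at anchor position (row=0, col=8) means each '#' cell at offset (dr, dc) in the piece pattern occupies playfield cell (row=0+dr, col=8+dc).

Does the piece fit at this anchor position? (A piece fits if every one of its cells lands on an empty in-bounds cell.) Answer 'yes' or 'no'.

Check each piece cell at anchor (0, 8):
  offset (0,1) -> (0,9): out of bounds -> FAIL
  offset (1,0) -> (1,8): empty -> OK
  offset (1,1) -> (1,9): out of bounds -> FAIL
  offset (2,0) -> (2,8): empty -> OK
All cells valid: no

Answer: no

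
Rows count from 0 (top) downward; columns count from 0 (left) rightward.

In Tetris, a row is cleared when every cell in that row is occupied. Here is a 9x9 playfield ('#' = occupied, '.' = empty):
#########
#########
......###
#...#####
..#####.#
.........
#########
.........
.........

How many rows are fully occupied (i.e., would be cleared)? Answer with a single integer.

Answer: 3

Derivation:
Check each row:
  row 0: 0 empty cells -> FULL (clear)
  row 1: 0 empty cells -> FULL (clear)
  row 2: 6 empty cells -> not full
  row 3: 3 empty cells -> not full
  row 4: 3 empty cells -> not full
  row 5: 9 empty cells -> not full
  row 6: 0 empty cells -> FULL (clear)
  row 7: 9 empty cells -> not full
  row 8: 9 empty cells -> not full
Total rows cleared: 3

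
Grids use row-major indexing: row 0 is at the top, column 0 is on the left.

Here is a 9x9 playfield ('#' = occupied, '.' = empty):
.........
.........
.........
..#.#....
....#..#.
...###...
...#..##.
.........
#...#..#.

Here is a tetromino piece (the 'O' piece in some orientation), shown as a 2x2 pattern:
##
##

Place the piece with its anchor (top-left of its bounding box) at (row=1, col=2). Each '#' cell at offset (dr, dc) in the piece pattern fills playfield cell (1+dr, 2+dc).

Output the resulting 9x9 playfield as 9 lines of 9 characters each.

Answer: .........
..##.....
..##.....
..#.#....
....#..#.
...###...
...#..##.
.........
#...#..#.

Derivation:
Fill (1+0,2+0) = (1,2)
Fill (1+0,2+1) = (1,3)
Fill (1+1,2+0) = (2,2)
Fill (1+1,2+1) = (2,3)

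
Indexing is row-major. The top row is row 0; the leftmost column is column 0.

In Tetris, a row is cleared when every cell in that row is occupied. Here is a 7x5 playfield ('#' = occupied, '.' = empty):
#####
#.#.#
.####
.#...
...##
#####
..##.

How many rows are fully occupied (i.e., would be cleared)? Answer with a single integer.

Check each row:
  row 0: 0 empty cells -> FULL (clear)
  row 1: 2 empty cells -> not full
  row 2: 1 empty cell -> not full
  row 3: 4 empty cells -> not full
  row 4: 3 empty cells -> not full
  row 5: 0 empty cells -> FULL (clear)
  row 6: 3 empty cells -> not full
Total rows cleared: 2

Answer: 2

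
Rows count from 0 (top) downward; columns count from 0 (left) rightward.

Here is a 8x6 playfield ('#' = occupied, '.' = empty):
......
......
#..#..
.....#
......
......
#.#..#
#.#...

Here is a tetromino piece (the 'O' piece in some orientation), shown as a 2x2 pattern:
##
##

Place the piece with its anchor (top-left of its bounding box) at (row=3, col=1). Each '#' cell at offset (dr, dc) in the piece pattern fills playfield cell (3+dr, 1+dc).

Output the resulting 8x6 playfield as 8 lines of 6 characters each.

Fill (3+0,1+0) = (3,1)
Fill (3+0,1+1) = (3,2)
Fill (3+1,1+0) = (4,1)
Fill (3+1,1+1) = (4,2)

Answer: ......
......
#..#..
.##..#
.##...
......
#.#..#
#.#...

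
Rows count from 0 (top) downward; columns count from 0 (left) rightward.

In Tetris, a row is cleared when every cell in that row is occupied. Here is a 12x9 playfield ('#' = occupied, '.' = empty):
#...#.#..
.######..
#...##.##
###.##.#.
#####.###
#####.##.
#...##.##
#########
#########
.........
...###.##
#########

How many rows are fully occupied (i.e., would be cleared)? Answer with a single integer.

Check each row:
  row 0: 6 empty cells -> not full
  row 1: 3 empty cells -> not full
  row 2: 4 empty cells -> not full
  row 3: 3 empty cells -> not full
  row 4: 1 empty cell -> not full
  row 5: 2 empty cells -> not full
  row 6: 4 empty cells -> not full
  row 7: 0 empty cells -> FULL (clear)
  row 8: 0 empty cells -> FULL (clear)
  row 9: 9 empty cells -> not full
  row 10: 4 empty cells -> not full
  row 11: 0 empty cells -> FULL (clear)
Total rows cleared: 3

Answer: 3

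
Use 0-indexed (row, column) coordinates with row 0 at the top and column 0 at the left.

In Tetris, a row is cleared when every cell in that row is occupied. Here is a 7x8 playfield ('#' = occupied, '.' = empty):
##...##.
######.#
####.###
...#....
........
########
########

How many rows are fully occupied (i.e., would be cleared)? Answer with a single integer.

Check each row:
  row 0: 4 empty cells -> not full
  row 1: 1 empty cell -> not full
  row 2: 1 empty cell -> not full
  row 3: 7 empty cells -> not full
  row 4: 8 empty cells -> not full
  row 5: 0 empty cells -> FULL (clear)
  row 6: 0 empty cells -> FULL (clear)
Total rows cleared: 2

Answer: 2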